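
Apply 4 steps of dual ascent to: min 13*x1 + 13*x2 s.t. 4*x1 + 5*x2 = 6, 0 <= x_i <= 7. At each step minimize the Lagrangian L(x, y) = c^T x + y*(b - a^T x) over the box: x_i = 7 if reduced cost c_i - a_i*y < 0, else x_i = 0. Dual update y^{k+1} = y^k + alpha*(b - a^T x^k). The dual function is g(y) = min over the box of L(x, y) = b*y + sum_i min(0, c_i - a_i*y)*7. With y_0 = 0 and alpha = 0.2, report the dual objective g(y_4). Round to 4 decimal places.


Dual ascent for LP: min 13*x1 + 13*x2, 4*x1 + 5*x2 = 6, 0 <= x_i <= 7
Step 1: y^k = 0.0, reduced costs: (13.0, 13.0)
  x^k = (0.0, 0.0), subgradient = b - a^T x = 6.0
  y^{k+1} = 0.0 + 0.2*6.0 = 1.2
Step 2: y^k = 1.2, reduced costs: (8.2, 7.0)
  x^k = (0.0, 0.0), subgradient = b - a^T x = 6.0
  y^{k+1} = 1.2 + 0.2*6.0 = 2.4
Step 3: y^k = 2.4, reduced costs: (3.4, 1.0)
  x^k = (0.0, 0.0), subgradient = b - a^T x = 6.0
  y^{k+1} = 2.4 + 0.2*6.0 = 3.6
Step 4: y^k = 3.6, reduced costs: (-1.4, -5.0)
  x^k = (7.0, 7.0), subgradient = b - a^T x = -57.0
  y^{k+1} = 3.6 + 0.2*-57.0 = -7.8
Dual objective at y_4 = -7.8: reduced costs (44.2, 52.0), box minimizer x = (0.0, 0.0)
g(y_4) = b*y + (c1 - a1*y)*x1 + (c2 - a2*y)*x2 = 6*(-7.8) + 44.2*0.0 + 52.0*0.0 = -46.8 + 0.0 + 0.0 = -46.8


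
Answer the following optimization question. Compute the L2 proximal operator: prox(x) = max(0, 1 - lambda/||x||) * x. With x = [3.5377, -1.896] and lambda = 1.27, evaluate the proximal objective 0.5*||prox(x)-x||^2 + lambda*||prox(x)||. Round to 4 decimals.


Step 1: Compute ||x||.
||x|| = 4.0137
Step 2: Compute scaling factor.
scale = max(0, 1 - 1.27/4.0137) = 0.6836
Step 3: prox(x) = [2.4183, -1.2961]
||prox(x)|| = 2.7437
Step 4: Proximal objective.
0.5*||prox-x||^2 = 0.8065
lambda*||prox|| = 3.4845
Total = 4.291


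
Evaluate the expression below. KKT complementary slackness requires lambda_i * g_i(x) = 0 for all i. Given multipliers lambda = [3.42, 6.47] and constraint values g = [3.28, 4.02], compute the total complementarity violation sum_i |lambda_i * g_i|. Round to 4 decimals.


KKT complementary slackness check:
lambda_1 * g_1 = 3.42 * 3.28 = 11.2176
lambda_2 * g_2 = 6.47 * 4.02 = 26.0094
Total violation = 11.2176 + 26.0094 = 37.227


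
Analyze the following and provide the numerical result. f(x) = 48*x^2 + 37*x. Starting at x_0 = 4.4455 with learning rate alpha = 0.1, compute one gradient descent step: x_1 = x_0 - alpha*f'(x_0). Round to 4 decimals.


We compute the gradient at x_0 and apply the update.
f'(x) = 96*x + 37
f'(4.4455) = 96*4.4455 + 37 = 463.768
x_1 = 4.4455 - 0.1*463.768 = -41.9313


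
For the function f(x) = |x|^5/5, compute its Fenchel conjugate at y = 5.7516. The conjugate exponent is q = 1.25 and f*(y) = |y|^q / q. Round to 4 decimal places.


The conjugate exponent q satisfies 1/p + 1/q = 1.
p = 5, so q = 5/(5 - 1) = 1.25
|y|^q = 5.7516^1.25 = 8.9071
f*(5.7516) = 8.9071 / 1.25 = 7.1257


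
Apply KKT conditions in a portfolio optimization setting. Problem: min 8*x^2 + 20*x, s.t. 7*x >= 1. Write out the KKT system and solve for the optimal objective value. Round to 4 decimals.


Step 1: Try lambda = 0 (constraint inactive).
x_unc = -20/(2*8) = -1.25
Check: 7*-1.25 = -8.75 < 1 -- violated!
Step 2: Constraint must be active: 7*x = 1
x* = 1/7 = 0.1429 (rounded; the exact value 1/7 is used below)
lambda = (2*8*(1/7) + 20)/7 = 3.1837
Step 3: Compute optimal value.
f(x*) = 8*(1/7)^2 + 20*(1/7) = 3.0204


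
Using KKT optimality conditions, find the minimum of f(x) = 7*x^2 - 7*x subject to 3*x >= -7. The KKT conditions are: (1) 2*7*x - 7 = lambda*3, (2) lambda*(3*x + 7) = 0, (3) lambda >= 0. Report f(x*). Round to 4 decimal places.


Step 1: Try lambda = 0 (constraint inactive).
Stationarity: 2*7*x - 7 = 0
x* = 7/(2*7) = 0.5
Check constraint: 3*0.5 = 1.5 >= -7 -- satisfied.
Step 2: Compute optimal value.
f(x*) = 7*0.5^2 - 7*0.5 = -1.75


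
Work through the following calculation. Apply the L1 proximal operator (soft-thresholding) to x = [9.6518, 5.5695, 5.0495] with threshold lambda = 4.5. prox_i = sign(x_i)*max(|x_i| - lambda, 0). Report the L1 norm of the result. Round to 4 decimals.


Soft-thresholding with lambda = 4.5:
prox(9.6518) = sign(9.6518)*max(|9.6518| - 4.5, 0) = 5.1518
prox(5.5695) = sign(5.5695)*max(|5.5695| - 4.5, 0) = 1.0695
prox(5.0495) = sign(5.0495)*max(|5.0495| - 4.5, 0) = 0.5495
prox(x) = [5.1518, 1.0695, 0.5495]
||prox(x)||_1 = 5.1518 + 1.0695 + 0.5495 = 6.7708


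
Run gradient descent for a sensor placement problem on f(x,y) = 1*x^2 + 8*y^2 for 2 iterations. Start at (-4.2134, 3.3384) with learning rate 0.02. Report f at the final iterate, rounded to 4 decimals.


Gradient descent on f(x,y) = 1*x^2 + 8*y^2.
Starting point: (-4.2134, 3.3384), alpha = 0.02
Step 1: grad_x = 2*1*-4.2134 = -8.4268, grad_y = 2*8*3.3384 = 53.4144
  x_1 = -4.2134 - 0.02*-8.4268 = -4.0449
  y_1 = 3.3384 - 0.02*53.4144 = 2.2701
Step 2: grad_x = 2*1*-4.0449 = -8.0897, grad_y = 2*8*2.2701 = 36.3218
  x_2 = -4.0449 - 0.02*-8.0897 = -3.8831
  y_2 = 2.2701 - 0.02*36.3218 = 1.5437
f(-3.8831, 1.5437) = 1*(-3.8831)^2 + 8*1.5437^2 = 34.1417


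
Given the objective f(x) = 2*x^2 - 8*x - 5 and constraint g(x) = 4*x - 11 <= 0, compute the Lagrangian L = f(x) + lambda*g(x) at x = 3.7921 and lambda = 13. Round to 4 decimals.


Step 1: Evaluate f(x).
f(3.7921) = 2*3.7921^2 - 8*3.7921 - 5 = -6.5768
Step 2: Evaluate g(x).
g(3.7921) = 4*3.7921 - 11 = 4.1684
Step 3: Compute Lagrangian.
L = -6.5768 + 13*4.1684 = 47.6124


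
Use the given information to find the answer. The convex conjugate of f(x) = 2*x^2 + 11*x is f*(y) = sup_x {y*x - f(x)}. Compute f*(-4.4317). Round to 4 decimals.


f*(y) = sup_x {y*x - a*x^2 - b*x} = sup_x {(y-b)*x - a*x^2}
FOC: (y - b) - 2a*x = 0 => x* = (y - b)/(2a)
x* = (-4.4317 - 11)/(2*2) = -3.8579
f*(-4.4317) = (y-b)^2/(4a) = (-4.4317 - 11)^2/(4*2)
= 238.1374/8 = 29.7672


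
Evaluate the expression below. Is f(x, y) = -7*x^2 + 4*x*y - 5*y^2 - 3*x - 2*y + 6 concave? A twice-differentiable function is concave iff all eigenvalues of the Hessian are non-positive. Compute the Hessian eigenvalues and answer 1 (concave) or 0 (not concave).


The Hessian of f(x,y) = -7*x^2 + 4*x*y - 5*y^2 - 3*x - 2*y + 6 is:
H = [[-14, 4], [4, -10]]
Trace = -14 - 10 = -24
Determinant = -14*-10 - (4)^2 = 124
Discriminant = (-24)^2 - 4*124 = 80.0
Eigenvalues: lambda_1 = -16.4721, lambda_2 = -7.5279
The function is concave.

1


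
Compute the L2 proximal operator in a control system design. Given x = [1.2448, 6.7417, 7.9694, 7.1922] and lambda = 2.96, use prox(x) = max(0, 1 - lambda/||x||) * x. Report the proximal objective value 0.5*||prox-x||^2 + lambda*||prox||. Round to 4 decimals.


Step 1: Compute ||x||.
||x|| = 12.7373
Step 2: Compute scaling factor.
scale = max(0, 1 - 2.96/12.7373) = 0.7676
Step 3: prox(x) = [0.9555, 5.175, 6.1174, 5.5208]
||prox(x)|| = 9.7773
Step 4: Proximal objective.
0.5*||prox-x||^2 = 4.3808
lambda*||prox|| = 28.9408
Total = 33.3216


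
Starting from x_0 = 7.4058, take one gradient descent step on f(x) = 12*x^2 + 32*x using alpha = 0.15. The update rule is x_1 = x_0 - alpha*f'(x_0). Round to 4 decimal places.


We compute the gradient at x_0 and apply the update.
f'(x) = 24*x + 32
f'(7.4058) = 24*7.4058 + 32 = 209.7392
x_1 = 7.4058 - 0.15*209.7392 = -24.0551


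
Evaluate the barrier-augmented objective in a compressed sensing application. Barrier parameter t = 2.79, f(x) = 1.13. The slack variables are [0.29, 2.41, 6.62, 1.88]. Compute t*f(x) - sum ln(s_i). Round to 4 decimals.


Step 1: Compute log-barrier.
ln values: [-1.2379, 0.8796, 1.8901, 0.6313]
phi = -(-1.2379 + 0.8796 + 1.8901 + 0.6313) = -2.1631
Step 2: Compute augmented objective.
t*f(x) = 2.79*1.13 = 3.1527
Total = 3.1527 - 2.1631 = 0.9896


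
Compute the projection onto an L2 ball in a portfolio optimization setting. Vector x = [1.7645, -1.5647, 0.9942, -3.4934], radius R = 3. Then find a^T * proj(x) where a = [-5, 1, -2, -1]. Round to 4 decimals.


Step 1: Compute ||x|| (intermediates to 6 decimals).
||x|| = sqrt(1.7645^2 + (-1.5647)^2 + 0.9942^2 + (-3.4934)^2) = 4.330592
Step 2: Project.
Since ||x|| > R, scale = R/||x|| = 3/4.330592 = 0.692746, proj(x) = scale * x
proj(x) = [1.22235, -1.08394, 0.688728, -2.420039]
Step 3: Dot product.
a^T * proj(x) = -5*1.22235 + 1*(-1.08394) - 2*0.688728 - 1*(-2.420039) = -6.1531


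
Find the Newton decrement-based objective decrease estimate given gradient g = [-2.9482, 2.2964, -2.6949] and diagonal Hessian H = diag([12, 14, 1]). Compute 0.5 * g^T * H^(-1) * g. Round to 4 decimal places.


Step 1: H is diagonal, so H^(-1) * g = [-0.2457, 0.164, -2.6949].
Step 2: g^T H^(-1) g = sum_i g_i^2 / H_ii
  = (-2.9482)^2/12 + (2.2964)^2/14 + (-2.6949)^2/1
  = 0.7243 + 0.3767 + 7.2625 = 8.3635
Step 3: Objective decrease = 0.5 * g^T H^(-1) g = 4.1817


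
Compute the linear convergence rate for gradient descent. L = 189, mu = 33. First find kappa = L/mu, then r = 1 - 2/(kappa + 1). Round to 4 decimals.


Step 1: Compute the condition number.
kappa = L/mu = 189/33 = 5.7273
Step 2: Compute the convergence rate.
r = 1 - 2/(kappa + 1) = 1 - 2*mu/(L + mu) = (L - mu)/(L + mu) = 156/222 = 0.7027


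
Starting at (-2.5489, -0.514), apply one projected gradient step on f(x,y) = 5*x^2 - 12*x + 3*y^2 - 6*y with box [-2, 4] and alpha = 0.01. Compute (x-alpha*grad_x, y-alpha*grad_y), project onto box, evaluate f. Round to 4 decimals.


Step 1: Compute gradient at (-2.5489, -0.514).
grad_x = 2*5*-2.5489 - 12 = -37.489
grad_y = 2*3*-0.514 - 6 = -9.084
Step 2: Gradient step.
x_raw = -2.5489 - 0.01*-37.489 = -2.174
y_raw = -0.514 - 0.01*-9.084 = -0.4232
Step 3: Project onto [-2, 4].
x_proj = clip(-2.174) = -2.0
y_proj = clip(-0.4232) = -0.4232
Step 4: Evaluate f.
f(-2.0, -0.4232) = 47.0762


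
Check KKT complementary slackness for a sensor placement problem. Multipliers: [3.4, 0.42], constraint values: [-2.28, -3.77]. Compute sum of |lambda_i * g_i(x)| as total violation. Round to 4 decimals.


KKT complementary slackness check:
lambda_1 * g_1 = 3.4 * -2.28 = -7.752
lambda_2 * g_2 = 0.42 * -3.77 = -1.5834
Total violation = 7.752 + 1.5834 = 9.3354


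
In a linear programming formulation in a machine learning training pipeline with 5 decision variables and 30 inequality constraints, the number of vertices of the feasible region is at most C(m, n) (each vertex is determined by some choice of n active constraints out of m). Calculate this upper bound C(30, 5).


Each vertex corresponds to some choice of n active constraints out of m, so the number of vertices is at most C(m, n) = m! / (n!(m-n)!).
m = 30, n = 5
Numerator: 30 * 29 * 28 * 27 * 26
Denominator: 5! = 120
C(30, 5) = 142506


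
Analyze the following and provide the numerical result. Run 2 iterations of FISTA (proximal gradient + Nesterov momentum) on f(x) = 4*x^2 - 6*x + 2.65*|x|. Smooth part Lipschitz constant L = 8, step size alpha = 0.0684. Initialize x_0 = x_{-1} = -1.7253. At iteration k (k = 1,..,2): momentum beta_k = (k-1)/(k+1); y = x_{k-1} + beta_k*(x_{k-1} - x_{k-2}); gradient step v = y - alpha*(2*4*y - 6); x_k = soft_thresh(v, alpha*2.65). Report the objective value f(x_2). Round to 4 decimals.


FISTA on f(x) = 4*x^2 - 6*x + 2.65*|x|
L = 8, alpha = 0.0684
Iteration 1: beta = 0.0, y = -1.7253 + 0.0*(-1.7253 + 1.7253) = -1.7253
  grad(y) = -19.8024, v = y - alpha*grad = -0.3708
  prox(v) = soft_thresh(-0.3708, 0.1813) = -0.1896
Iteration 2: beta = 0.3333, y = -0.1896 + 0.3333*(-0.1896 + 1.7253) = 0.3224
  grad(y) = -3.4211, v = y - alpha*grad = 0.5564
  prox(v) = soft_thresh(0.5564, 0.1813) = 0.3751
f(x_2) = 4*0.3751^2 - 6*0.3751 + 2.65*|0.3751| = -0.6938


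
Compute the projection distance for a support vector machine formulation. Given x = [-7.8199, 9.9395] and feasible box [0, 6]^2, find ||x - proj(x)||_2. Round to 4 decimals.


Project each component onto [0, 6].
clip(-7.8199) = 0.0, clip(9.9395) = 6.0
Projection = [0.0, 6.0]
Squared diffs: [61.1508, 15.5197]
Distance = sqrt(76.6705) = 8.7562


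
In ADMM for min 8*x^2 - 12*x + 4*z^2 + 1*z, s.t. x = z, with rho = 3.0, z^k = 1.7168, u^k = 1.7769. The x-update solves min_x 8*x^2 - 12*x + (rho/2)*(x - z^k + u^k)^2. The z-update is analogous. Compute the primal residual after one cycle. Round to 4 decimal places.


ADMM iteration with rho = 3.0, z^k = 1.7168, u^k = 1.7769
Step 1: x-update.
Minimize 8*x^2 - 12*x + (3.0/2)*(x - 1.7168 + 1.7769)^2
FOC: (2*8 + 3.0)*x = 12 + 3.0*(1.7168 - 1.7769)
x^{k+1} = 0.6221
Step 2: z-update.
Minimize 4*z^2 + 1*z + (3.0/2)*(0.6221 - z + 1.7769)^2
FOC: (2*4 + 3.0)*z = -1 + 3.0*(0.6221 + 1.7769)
z^{k+1} = 0.5634
Step 3: u-update.
u^{k+1} = 1.7769 + 0.6221 - 0.5634 = 1.8356
Step 4: Primal residual = |0.6221 - 0.5634| = 0.0587


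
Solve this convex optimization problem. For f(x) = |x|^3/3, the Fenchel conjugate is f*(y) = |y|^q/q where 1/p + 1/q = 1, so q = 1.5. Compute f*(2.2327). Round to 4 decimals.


The conjugate exponent q satisfies 1/p + 1/q = 1.
p = 3, so q = 3/(3 - 1) = 1.5
|y|^q = 2.2327^1.5 = 3.3361
f*(2.2327) = 3.3361 / 1.5 = 2.2241


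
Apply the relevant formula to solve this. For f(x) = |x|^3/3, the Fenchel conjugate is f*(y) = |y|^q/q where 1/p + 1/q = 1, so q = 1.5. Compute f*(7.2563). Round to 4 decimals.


The conjugate exponent q satisfies 1/p + 1/q = 1.
p = 3, so q = 3/(3 - 1) = 1.5
|y|^q = 7.2563^1.5 = 19.5467
f*(7.2563) = 19.5467 / 1.5 = 13.0311


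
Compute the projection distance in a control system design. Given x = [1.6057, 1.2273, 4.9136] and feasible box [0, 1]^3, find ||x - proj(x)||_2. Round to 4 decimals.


Project each component onto [0, 1].
clip(1.6057) = 1.0, clip(1.2273) = 1.0, clip(4.9136) = 1.0
Projection = [1.0, 1.0, 1.0]
Squared diffs: [0.3669, 0.0517, 15.3163]
Distance = sqrt(15.7349) = 3.9667


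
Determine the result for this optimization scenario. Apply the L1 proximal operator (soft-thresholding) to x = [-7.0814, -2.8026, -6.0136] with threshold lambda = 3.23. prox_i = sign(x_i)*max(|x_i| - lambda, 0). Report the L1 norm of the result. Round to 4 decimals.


Soft-thresholding with lambda = 3.23:
prox(-7.0814) = sign(-7.0814)*max(|-7.0814| - 3.23, 0) = -3.8514
prox(-2.8026) = sign(-2.8026)*max(|-2.8026| - 3.23, 0) = 0.0
prox(-6.0136) = sign(-6.0136)*max(|-6.0136| - 3.23, 0) = -2.7836
prox(x) = [-3.8514, 0.0, -2.7836]
||prox(x)||_1 = 3.8514 + 0.0 + 2.7836 = 6.635


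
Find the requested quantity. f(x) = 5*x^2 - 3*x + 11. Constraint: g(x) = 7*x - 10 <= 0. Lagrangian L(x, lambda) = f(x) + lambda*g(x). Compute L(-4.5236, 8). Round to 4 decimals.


Step 1: Evaluate f(x).
f(-4.5236) = 5*(-4.5236)^2 - 3*(-4.5236) + 11 = 126.8856
Step 2: Evaluate g(x).
g(-4.5236) = 7*-4.5236 - 10 = -41.6652
Step 3: Compute Lagrangian.
L = 126.8856 + 8*-41.6652 = -206.436


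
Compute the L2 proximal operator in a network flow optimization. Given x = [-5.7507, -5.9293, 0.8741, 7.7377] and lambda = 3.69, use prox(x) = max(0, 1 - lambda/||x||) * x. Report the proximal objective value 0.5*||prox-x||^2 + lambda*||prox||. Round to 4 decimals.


Step 1: Compute ||x||.
||x|| = 11.3518
Step 2: Compute scaling factor.
scale = max(0, 1 - 3.69/11.3518) = 0.6749
Step 3: prox(x) = [-3.8814, -4.0019, 0.59, 5.2225]
||prox(x)|| = 7.6618
Step 4: Proximal objective.
0.5*||prox-x||^2 = 6.8081
lambda*||prox|| = 28.272
Total = 35.0801


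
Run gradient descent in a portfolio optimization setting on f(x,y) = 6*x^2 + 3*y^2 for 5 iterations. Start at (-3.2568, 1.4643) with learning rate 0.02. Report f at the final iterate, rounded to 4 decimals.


Gradient descent on f(x,y) = 6*x^2 + 3*y^2.
Starting point: (-3.2568, 1.4643), alpha = 0.02
Step 1: grad_x = 2*6*-3.2568 = -39.0816, grad_y = 2*3*1.4643 = 8.7858
  x_1 = -3.2568 - 0.02*-39.0816 = -2.4752
  y_1 = 1.4643 - 0.02*8.7858 = 1.2886
Step 2: grad_x = 2*6*-2.4752 = -29.702, grad_y = 2*3*1.2886 = 7.7315
  x_2 = -2.4752 - 0.02*-29.702 = -1.8811
  y_2 = 1.2886 - 0.02*7.7315 = 1.134
Step 3: grad_x = 2*6*-1.8811 = -22.5735, grad_y = 2*3*1.134 = 6.8037
  x_3 = -1.8811 - 0.02*-22.5735 = -1.4297
  y_3 = 1.134 - 0.02*6.8037 = 0.9979
Step 4: grad_x = 2*6*-1.4297 = -17.1559, grad_y = 2*3*0.9979 = 5.9873
  x_4 = -1.4297 - 0.02*-17.1559 = -1.0865
  y_4 = 0.9979 - 0.02*5.9873 = 0.8781
Step 5: grad_x = 2*6*-1.0865 = -13.0385, grad_y = 2*3*0.8781 = 5.2688
  x_5 = -1.0865 - 0.02*-13.0385 = -0.8258
  y_5 = 0.8781 - 0.02*5.2688 = 0.7728
f(-0.8258, 0.7728) = 6*(-0.8258)^2 + 3*0.7728^2 = 5.8828


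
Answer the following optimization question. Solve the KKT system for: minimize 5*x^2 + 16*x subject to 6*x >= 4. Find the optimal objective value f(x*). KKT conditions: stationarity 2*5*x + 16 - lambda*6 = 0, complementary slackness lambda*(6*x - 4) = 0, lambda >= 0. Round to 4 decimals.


Step 1: Try lambda = 0 (constraint inactive).
x_unc = -16/(2*5) = -1.6
Check: 6*-1.6 = -9.6 < 4 -- violated!
Step 2: Constraint must be active: 6*x = 4
x* = 4/6 = 2/3 = 0.6667 (rounded; the exact value 2/3 is used below)
lambda = (2*5*(2/3) + 16)/6 = 3.7778
Step 3: Compute optimal value.
f(x*) = 5*(2/3)^2 + 16*(2/3) = 12.8889


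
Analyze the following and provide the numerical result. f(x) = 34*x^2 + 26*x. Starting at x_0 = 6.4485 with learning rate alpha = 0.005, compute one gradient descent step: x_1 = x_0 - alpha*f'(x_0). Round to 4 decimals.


We compute the gradient at x_0 and apply the update.
f'(x) = 68*x + 26
f'(6.4485) = 68*6.4485 + 26 = 464.498
x_1 = 6.4485 - 0.005*464.498 = 4.126


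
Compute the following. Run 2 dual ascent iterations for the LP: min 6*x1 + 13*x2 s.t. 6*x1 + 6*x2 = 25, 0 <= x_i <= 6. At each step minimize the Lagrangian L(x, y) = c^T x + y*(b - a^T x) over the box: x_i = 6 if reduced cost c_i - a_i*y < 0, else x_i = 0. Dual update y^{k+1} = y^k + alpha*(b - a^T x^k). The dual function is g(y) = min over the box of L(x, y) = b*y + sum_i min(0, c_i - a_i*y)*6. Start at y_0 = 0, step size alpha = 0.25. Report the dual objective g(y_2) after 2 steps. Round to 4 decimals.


Dual ascent for LP: min 6*x1 + 13*x2, 6*x1 + 6*x2 = 25, 0 <= x_i <= 6
Step 1: y^k = 0.0, reduced costs: (6.0, 13.0)
  x^k = (0.0, 0.0), subgradient = b - a^T x = 25.0
  y^{k+1} = 0.0 + 0.25*25.0 = 6.25
Step 2: y^k = 6.25, reduced costs: (-31.5, -24.5)
  x^k = (6.0, 6.0), subgradient = b - a^T x = -47.0
  y^{k+1} = 6.25 + 0.25*-47.0 = -5.5
Dual objective at y_2 = -5.5: reduced costs (39.0, 46.0), box minimizer x = (0.0, 0.0)
g(y_2) = b*y + (c1 - a1*y)*x1 + (c2 - a2*y)*x2 = 25*(-5.5) + 39.0*0.0 + 46.0*0.0 = -137.5 + 0.0 + 0.0 = -137.5


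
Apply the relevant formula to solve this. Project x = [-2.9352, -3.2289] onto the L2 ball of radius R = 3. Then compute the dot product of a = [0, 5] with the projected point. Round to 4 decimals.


Step 1: Compute ||x|| (intermediates to 6 decimals).
||x|| = sqrt((-2.9352)^2 + (-3.2289)^2) = 4.363622
Step 2: Project.
Since ||x|| > R, scale = R/||x|| = 3/4.363622 = 0.687502, proj(x) = scale * x
proj(x) = [-2.017956, -2.219875]
Step 3: Dot product.
a^T * proj(x) = 0*(-2.017956) + 5*(-2.219875) = -11.0994


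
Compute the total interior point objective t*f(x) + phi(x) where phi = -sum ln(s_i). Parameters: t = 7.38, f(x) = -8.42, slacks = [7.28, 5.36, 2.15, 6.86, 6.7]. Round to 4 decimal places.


Step 1: Compute log-barrier.
ln values: [1.9851, 1.679, 0.7655, 1.9257, 1.9021]
phi = -(1.9851 + 1.679 + 0.7655 + 1.9257 + 1.9021) = -8.2574
Step 2: Compute augmented objective.
t*f(x) = 7.38*-8.42 = -62.1396
Total = -62.1396 - 8.2574 = -70.397


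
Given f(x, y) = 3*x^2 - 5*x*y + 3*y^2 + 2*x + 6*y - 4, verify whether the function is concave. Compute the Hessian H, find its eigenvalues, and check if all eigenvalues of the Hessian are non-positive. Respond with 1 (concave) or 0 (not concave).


The Hessian of f(x,y) = 3*x^2 - 5*x*y + 3*y^2 + 2*x + 6*y - 4 is:
H = [[6, -5], [-5, 6]]
Trace = 6 + 6 = 12
Determinant = 6*6 - (-5)^2 = 11
Discriminant = (12)^2 - 4*11 = 100.0
Eigenvalues: lambda_1 = 1.0, lambda_2 = 11.0
The function is not concave.

0


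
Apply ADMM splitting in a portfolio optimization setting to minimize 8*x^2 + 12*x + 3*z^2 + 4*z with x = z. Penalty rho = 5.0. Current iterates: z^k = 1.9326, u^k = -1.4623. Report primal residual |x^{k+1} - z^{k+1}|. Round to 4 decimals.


ADMM iteration with rho = 5.0, z^k = 1.9326, u^k = -1.4623
Step 1: x-update.
Minimize 8*x^2 + 12*x + (5.0/2)*(x - 1.9326 - 1.4623)^2
FOC: (2*8 + 5.0)*x = -12 + 5.0*(1.9326 + 1.4623)
x^{k+1} = 0.2369
Step 2: z-update.
Minimize 3*z^2 + 4*z + (5.0/2)*(0.2369 - z - 1.4623)^2
FOC: (2*3 + 5.0)*z = -4 + 5.0*(0.2369 - 1.4623)
z^{k+1} = -0.9206
Step 3: u-update.
u^{k+1} = -1.4623 + 0.2369 + 0.9206 = -0.3048
Step 4: Primal residual = |0.2369 + 0.9206| = 1.1575


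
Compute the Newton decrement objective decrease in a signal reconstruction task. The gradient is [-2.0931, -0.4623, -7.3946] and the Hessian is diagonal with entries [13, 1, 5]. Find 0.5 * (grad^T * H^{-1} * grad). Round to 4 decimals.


Step 1: H is diagonal, so H^(-1) * g = [-0.161, -0.4623, -1.4789].
Step 2: g^T H^(-1) g = sum_i g_i^2 / H_ii
  = (-2.0931)^2/13 + (-0.4623)^2/1 + (-7.3946)^2/5
  = 0.337 + 0.2137 + 10.936 = 11.4867
Step 3: Objective decrease = 0.5 * g^T H^(-1) g = 5.7434


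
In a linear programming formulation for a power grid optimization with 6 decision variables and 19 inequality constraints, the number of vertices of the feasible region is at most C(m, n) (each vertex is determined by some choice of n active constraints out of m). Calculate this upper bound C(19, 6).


Each vertex corresponds to some choice of n active constraints out of m, so the number of vertices is at most C(m, n) = m! / (n!(m-n)!).
m = 19, n = 6
Numerator: 19 * 18 * 17 * 16 * 15 * 14
Denominator: 6! = 720
C(19, 6) = 27132


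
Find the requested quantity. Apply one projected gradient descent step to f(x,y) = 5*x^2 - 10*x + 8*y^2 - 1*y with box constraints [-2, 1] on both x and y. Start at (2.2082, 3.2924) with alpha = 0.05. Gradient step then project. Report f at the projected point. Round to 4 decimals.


Step 1: Compute gradient at (2.2082, 3.2924).
grad_x = 2*5*2.2082 - 10 = 12.082
grad_y = 2*8*3.2924 - 1 = 51.6784
Step 2: Gradient step.
x_raw = 2.2082 - 0.05*12.082 = 1.6041
y_raw = 3.2924 - 0.05*51.6784 = 0.7085
Step 3: Project onto [-2, 1].
x_proj = clip(1.6041) = 1.0
y_proj = clip(0.7085) = 0.7085
Step 4: Evaluate f.
f(1.0, 0.7085) = -1.6929


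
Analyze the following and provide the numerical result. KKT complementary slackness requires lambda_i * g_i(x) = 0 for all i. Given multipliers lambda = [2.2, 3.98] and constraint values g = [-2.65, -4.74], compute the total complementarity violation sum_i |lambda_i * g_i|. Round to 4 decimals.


KKT complementary slackness check:
lambda_1 * g_1 = 2.2 * -2.65 = -5.83
lambda_2 * g_2 = 3.98 * -4.74 = -18.8652
Total violation = 5.83 + 18.8652 = 24.6952


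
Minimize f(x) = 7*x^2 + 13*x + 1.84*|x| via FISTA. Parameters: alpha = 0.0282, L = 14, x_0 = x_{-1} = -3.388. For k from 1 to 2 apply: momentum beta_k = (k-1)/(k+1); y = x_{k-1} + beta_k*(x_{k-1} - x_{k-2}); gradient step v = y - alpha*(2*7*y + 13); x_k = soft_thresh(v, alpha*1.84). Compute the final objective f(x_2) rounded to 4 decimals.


FISTA on f(x) = 7*x^2 + 13*x + 1.84*|x|
L = 14, alpha = 0.0282
Iteration 1: beta = 0.0, y = -3.388 + 0.0*(-3.388 + 3.388) = -3.388
  grad(y) = -34.432, v = y - alpha*grad = -2.417
  prox(v) = soft_thresh(-2.417, 0.0519) = -2.3651
Iteration 2: beta = 0.3333, y = -2.3651 + 0.3333*(-2.3651 + 3.388) = -2.0242
  grad(y) = -15.3384, v = y - alpha*grad = -1.5916
  prox(v) = soft_thresh(-1.5916, 0.0519) = -1.5397
f(x_2) = 7*(-1.5397)^2 + 13*(-1.5397) + 1.84*|-1.5397| = -0.5879


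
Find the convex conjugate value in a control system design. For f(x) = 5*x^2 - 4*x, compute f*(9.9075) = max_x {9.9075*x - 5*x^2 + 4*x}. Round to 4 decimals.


f*(y) = sup_x {y*x - a*x^2 - b*x} = sup_x {(y-b)*x - a*x^2}
FOC: (y - b) - 2a*x = 0 => x* = (y - b)/(2a)
x* = (9.9075 + 4)/(2*5) = 1.3908
f*(9.9075) = (y-b)^2/(4a) = (9.9075 + 4)^2/(4*5)
= 193.4186/20 = 9.6709


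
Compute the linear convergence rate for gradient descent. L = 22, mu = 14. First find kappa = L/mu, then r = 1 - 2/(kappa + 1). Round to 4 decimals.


Step 1: Compute the condition number.
kappa = L/mu = 22/14 = 1.5714
Step 2: Compute the convergence rate.
r = 1 - 2/(kappa + 1) = 1 - 2*mu/(L + mu) = (L - mu)/(L + mu) = 8/36 = 0.2222


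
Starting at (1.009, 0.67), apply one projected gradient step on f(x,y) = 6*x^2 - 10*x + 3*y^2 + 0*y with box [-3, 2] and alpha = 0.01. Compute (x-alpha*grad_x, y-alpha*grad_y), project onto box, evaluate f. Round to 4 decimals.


Step 1: Compute gradient at (1.009, 0.67).
grad_x = 2*6*1.009 - 10 = 2.108
grad_y = 2*3*0.67 + 0 = 4.02
Step 2: Gradient step.
x_raw = 1.009 - 0.01*2.108 = 0.9879
y_raw = 0.67 - 0.01*4.02 = 0.6298
Step 3: Project onto [-3, 2].
x_proj = clip(0.9879) = 0.9879
y_proj = clip(0.6298) = 0.6298
Step 4: Evaluate f.
f(0.9879, 0.6298) = -2.8333


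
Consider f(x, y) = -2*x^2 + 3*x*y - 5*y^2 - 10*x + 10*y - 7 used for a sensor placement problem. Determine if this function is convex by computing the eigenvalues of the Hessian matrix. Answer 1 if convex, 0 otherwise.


The Hessian of f(x,y) = -2*x^2 + 3*x*y - 5*y^2 - 10*x + 10*y - 7 is:
H = [[-4, 3], [3, -10]]
Trace = -4 - 10 = -14
Determinant = -4*-10 - (3)^2 = 31
Discriminant = (-14)^2 - 4*31 = 72.0
Eigenvalues: lambda_1 = -11.2426, lambda_2 = -2.7574
The function is not convex.

0


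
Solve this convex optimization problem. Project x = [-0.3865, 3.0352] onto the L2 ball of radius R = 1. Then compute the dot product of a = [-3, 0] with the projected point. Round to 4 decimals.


Step 1: Compute ||x|| (intermediates to 6 decimals).
||x|| = sqrt((-0.3865)^2 + 3.0352^2) = 3.059709
Step 2: Project.
Since ||x|| > R, scale = R/||x|| = 1/3.059709 = 0.326828, proj(x) = scale * x
proj(x) = [-0.126319, 0.991988]
Step 3: Dot product.
a^T * proj(x) = -3*(-0.126319) + 0*0.991988 = 0.379


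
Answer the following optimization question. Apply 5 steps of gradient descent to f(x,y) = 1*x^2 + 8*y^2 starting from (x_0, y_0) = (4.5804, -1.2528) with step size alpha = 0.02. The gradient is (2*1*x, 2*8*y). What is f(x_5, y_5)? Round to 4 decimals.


Gradient descent on f(x,y) = 1*x^2 + 8*y^2.
Starting point: (4.5804, -1.2528), alpha = 0.02
Step 1: grad_x = 2*1*4.5804 = 9.1608, grad_y = 2*8*-1.2528 = -20.0448
  x_1 = 4.5804 - 0.02*9.1608 = 4.3972
  y_1 = -1.2528 - 0.02*-20.0448 = -0.8519
Step 2: grad_x = 2*1*4.3972 = 8.7944, grad_y = 2*8*-0.8519 = -13.6305
  x_2 = 4.3972 - 0.02*8.7944 = 4.2213
  y_2 = -0.8519 - 0.02*-13.6305 = -0.5793
Step 3: grad_x = 2*1*4.2213 = 8.4426, grad_y = 2*8*-0.5793 = -9.2687
  x_3 = 4.2213 - 0.02*8.4426 = 4.0524
  y_3 = -0.5793 - 0.02*-9.2687 = -0.3939
Step 4: grad_x = 2*1*4.0524 = 8.1049, grad_y = 2*8*-0.3939 = -6.3027
  x_4 = 4.0524 - 0.02*8.1049 = 3.8903
  y_4 = -0.3939 - 0.02*-6.3027 = -0.2679
Step 5: grad_x = 2*1*3.8903 = 7.7807, grad_y = 2*8*-0.2679 = -4.2859
  x_5 = 3.8903 - 0.02*7.7807 = 3.7347
  y_5 = -0.2679 - 0.02*-4.2859 = -0.1821
f(3.7347, -0.1821) = 1*3.7347^2 + 8*(-0.1821)^2 = 14.2137


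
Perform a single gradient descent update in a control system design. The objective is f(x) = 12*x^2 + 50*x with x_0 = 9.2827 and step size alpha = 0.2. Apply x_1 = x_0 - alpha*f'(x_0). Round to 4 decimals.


We compute the gradient at x_0 and apply the update.
f'(x) = 24*x + 50
f'(9.2827) = 24*9.2827 + 50 = 272.7848
x_1 = 9.2827 - 0.2*272.7848 = -45.2743


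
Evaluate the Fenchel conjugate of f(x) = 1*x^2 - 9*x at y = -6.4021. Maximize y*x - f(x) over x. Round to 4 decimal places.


f*(y) = sup_x {y*x - a*x^2 - b*x} = sup_x {(y-b)*x - a*x^2}
FOC: (y - b) - 2a*x = 0 => x* = (y - b)/(2a)
x* = (-6.4021 + 9)/(2*1) = 1.299
f*(-6.4021) = (y-b)^2/(4a) = (-6.4021 + 9)^2/(4*1)
= 6.7491/4 = 1.6873


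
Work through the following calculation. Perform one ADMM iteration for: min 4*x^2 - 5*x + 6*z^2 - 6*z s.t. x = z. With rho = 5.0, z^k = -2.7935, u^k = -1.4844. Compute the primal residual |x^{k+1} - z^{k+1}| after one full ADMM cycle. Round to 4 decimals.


ADMM iteration with rho = 5.0, z^k = -2.7935, u^k = -1.4844
Step 1: x-update.
Minimize 4*x^2 - 5*x + (5.0/2)*(x + 2.7935 - 1.4844)^2
FOC: (2*4 + 5.0)*x = 5 + 5.0*(-2.7935 + 1.4844)
x^{k+1} = -0.1189
Step 2: z-update.
Minimize 6*z^2 - 6*z + (5.0/2)*(-0.1189 - z - 1.4844)^2
FOC: (2*6 + 5.0)*z = 6 + 5.0*(-0.1189 - 1.4844)
z^{k+1} = -0.1186
Step 3: u-update.
u^{k+1} = -1.4844 - 0.1189 + 0.1186 = -1.4847
Step 4: Primal residual = |-0.1189 + 0.1186| = 0.0003


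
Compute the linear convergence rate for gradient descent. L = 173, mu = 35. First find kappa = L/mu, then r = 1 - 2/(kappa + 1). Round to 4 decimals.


Step 1: Compute the condition number.
kappa = L/mu = 173/35 = 4.9429
Step 2: Compute the convergence rate.
r = 1 - 2/(kappa + 1) = 1 - 2*mu/(L + mu) = (L - mu)/(L + mu) = 138/208 = 0.6635


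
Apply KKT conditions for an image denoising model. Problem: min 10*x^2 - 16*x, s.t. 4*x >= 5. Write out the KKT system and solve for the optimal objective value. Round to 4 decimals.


Step 1: Try lambda = 0 (constraint inactive).
x_unc = 16/(2*10) = 0.8
Check: 4*0.8 = 3.2 < 5 -- violated!
Step 2: Constraint must be active: 4*x = 5
x* = 5/4 = 1.25
lambda = (2*10*1.25 - 16)/4 = 2.25
Step 3: Compute optimal value.
f(x*) = 10*1.25^2 - 16*1.25 = -4.375


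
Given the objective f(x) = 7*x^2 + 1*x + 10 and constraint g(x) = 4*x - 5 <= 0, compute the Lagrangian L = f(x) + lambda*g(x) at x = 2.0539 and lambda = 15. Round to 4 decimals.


Step 1: Evaluate f(x).
f(2.0539) = 7*2.0539^2 + 1*2.0539 + 10 = 41.5834
Step 2: Evaluate g(x).
g(2.0539) = 4*2.0539 - 5 = 3.2156
Step 3: Compute Lagrangian.
L = 41.5834 + 15*3.2156 = 89.8174


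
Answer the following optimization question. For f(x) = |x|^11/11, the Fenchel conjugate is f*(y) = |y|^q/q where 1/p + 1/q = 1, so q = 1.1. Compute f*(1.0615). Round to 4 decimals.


The conjugate exponent q satisfies 1/p + 1/q = 1.
p = 11, so q = 11/(11 - 1) = 1.1
|y|^q = 1.0615^1.1 = 1.0679
f*(1.0615) = 1.0679 / 1.1 = 0.9708


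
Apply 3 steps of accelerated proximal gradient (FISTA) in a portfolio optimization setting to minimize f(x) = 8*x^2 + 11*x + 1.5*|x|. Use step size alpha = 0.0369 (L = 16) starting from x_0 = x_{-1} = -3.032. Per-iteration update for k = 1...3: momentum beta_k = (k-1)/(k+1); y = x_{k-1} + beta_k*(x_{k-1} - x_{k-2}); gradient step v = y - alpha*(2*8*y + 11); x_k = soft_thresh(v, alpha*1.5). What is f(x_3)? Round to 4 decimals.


FISTA on f(x) = 8*x^2 + 11*x + 1.5*|x|
L = 16, alpha = 0.0369
Iteration 1: beta = 0.0, y = -3.032 + 0.0*(-3.032 + 3.032) = -3.032
  grad(y) = -37.512, v = y - alpha*grad = -1.6478
  prox(v) = soft_thresh(-1.6478, 0.0554) = -1.5925
Iteration 2: beta = 0.3333, y = -1.5925 + 0.3333*(-1.5925 + 3.032) = -1.1126
  grad(y) = -6.8018, v = y - alpha*grad = -0.8616
  prox(v) = soft_thresh(-0.8616, 0.0554) = -0.8063
Iteration 3: beta = 0.5, y = -0.8063 + 0.5*(-0.8063 + 1.5925) = -0.4132
  grad(y) = 4.3891, v = y - alpha*grad = -0.5751
  prox(v) = soft_thresh(-0.5751, 0.0554) = -0.5198
f(x_3) = 8*(-0.5198)^2 + 11*(-0.5198) + 1.5*|-0.5198| = -2.7766


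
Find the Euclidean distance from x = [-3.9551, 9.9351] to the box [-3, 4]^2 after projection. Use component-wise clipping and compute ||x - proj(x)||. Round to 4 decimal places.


Project each component onto [-3, 4].
clip(-3.9551) = -3.0, clip(9.9351) = 4.0
Projection = [-3.0, 4.0]
Squared diffs: [0.9122, 35.2254]
Distance = sqrt(36.1376) = 6.0115


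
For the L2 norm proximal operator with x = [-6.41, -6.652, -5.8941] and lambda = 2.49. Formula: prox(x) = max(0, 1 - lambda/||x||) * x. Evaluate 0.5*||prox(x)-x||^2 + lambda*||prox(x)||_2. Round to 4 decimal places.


Step 1: Compute ||x||.
||x|| = 10.958
Step 2: Compute scaling factor.
scale = max(0, 1 - 2.49/10.958) = 0.7728
Step 3: prox(x) = [-4.9534, -5.1405, -4.5548]
||prox(x)|| = 8.468
Step 4: Proximal objective.
0.5*||prox-x||^2 = 3.1001
lambda*||prox|| = 21.0853
Total = 24.1854


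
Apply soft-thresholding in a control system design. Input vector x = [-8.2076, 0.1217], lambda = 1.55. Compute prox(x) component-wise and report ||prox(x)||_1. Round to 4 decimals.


Soft-thresholding with lambda = 1.55:
prox(-8.2076) = sign(-8.2076)*max(|-8.2076| - 1.55, 0) = -6.6576
prox(0.1217) = sign(0.1217)*max(|0.1217| - 1.55, 0) = 0.0
prox(x) = [-6.6576, 0.0]
||prox(x)||_1 = 6.6576 + 0.0 = 6.6576


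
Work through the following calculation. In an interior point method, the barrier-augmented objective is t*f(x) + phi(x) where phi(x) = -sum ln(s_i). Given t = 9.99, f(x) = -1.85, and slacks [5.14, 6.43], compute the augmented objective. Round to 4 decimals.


Step 1: Compute log-barrier.
ln values: [1.6371, 1.861]
phi = -(1.6371 + 1.861) = -3.498
Step 2: Compute augmented objective.
t*f(x) = 9.99*-1.85 = -18.4815
Total = -18.4815 - 3.498 = -21.9795


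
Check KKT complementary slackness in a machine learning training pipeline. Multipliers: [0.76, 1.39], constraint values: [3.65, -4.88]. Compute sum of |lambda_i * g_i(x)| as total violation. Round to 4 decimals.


KKT complementary slackness check:
lambda_1 * g_1 = 0.76 * 3.65 = 2.774
lambda_2 * g_2 = 1.39 * -4.88 = -6.7832
Total violation = 2.774 + 6.7832 = 9.5572


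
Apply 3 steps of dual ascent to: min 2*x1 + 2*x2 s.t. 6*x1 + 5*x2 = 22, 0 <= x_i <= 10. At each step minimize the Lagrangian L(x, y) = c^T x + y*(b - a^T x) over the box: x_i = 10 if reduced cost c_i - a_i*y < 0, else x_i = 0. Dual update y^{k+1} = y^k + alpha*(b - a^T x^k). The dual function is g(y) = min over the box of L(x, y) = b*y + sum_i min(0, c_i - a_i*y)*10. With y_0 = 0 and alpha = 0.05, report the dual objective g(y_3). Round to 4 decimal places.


Dual ascent for LP: min 2*x1 + 2*x2, 6*x1 + 5*x2 = 22, 0 <= x_i <= 10
Step 1: y^k = 0.0, reduced costs: (2.0, 2.0)
  x^k = (0.0, 0.0), subgradient = b - a^T x = 22.0
  y^{k+1} = 0.0 + 0.05*22.0 = 1.1
Step 2: y^k = 1.1, reduced costs: (-4.6, -3.5)
  x^k = (10.0, 10.0), subgradient = b - a^T x = -88.0
  y^{k+1} = 1.1 + 0.05*-88.0 = -3.3
Step 3: y^k = -3.3, reduced costs: (21.8, 18.5)
  x^k = (0.0, 0.0), subgradient = b - a^T x = 22.0
  y^{k+1} = -3.3 + 0.05*22.0 = -2.2
Dual objective at y_3 = -2.2: reduced costs (15.2, 13.0), box minimizer x = (0.0, 0.0)
g(y_3) = b*y + (c1 - a1*y)*x1 + (c2 - a2*y)*x2 = 22*(-2.2) + 15.2*0.0 + 13.0*0.0 = -48.4 + 0.0 + 0.0 = -48.4


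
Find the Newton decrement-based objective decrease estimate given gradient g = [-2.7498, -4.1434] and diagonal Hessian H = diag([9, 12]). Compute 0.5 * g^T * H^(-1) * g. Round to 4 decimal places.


Step 1: H is diagonal, so H^(-1) * g = [-0.3055, -0.3453].
Step 2: g^T H^(-1) g = sum_i g_i^2 / H_ii
  = (-2.7498)^2/9 + (-4.1434)^2/12
  = 0.8402 + 1.4306 = 2.2708
Step 3: Objective decrease = 0.5 * g^T H^(-1) g = 1.1354


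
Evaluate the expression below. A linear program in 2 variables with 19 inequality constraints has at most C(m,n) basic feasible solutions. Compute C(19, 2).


Each vertex corresponds to some choice of n active constraints out of m, so the number of vertices is at most C(m, n) = m! / (n!(m-n)!).
m = 19, n = 2
Numerator: 19 * 18
Denominator: 2! = 2
C(19, 2) = 171


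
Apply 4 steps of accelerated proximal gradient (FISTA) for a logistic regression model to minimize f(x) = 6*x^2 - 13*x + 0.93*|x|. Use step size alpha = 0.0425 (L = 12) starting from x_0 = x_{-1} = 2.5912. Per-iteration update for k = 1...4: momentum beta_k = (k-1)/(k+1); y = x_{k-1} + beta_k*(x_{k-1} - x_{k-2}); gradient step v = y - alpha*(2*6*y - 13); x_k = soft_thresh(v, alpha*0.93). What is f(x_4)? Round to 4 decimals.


FISTA on f(x) = 6*x^2 - 13*x + 0.93*|x|
L = 12, alpha = 0.0425
Iteration 1: beta = 0.0, y = 2.5912 + 0.0*(2.5912 - 2.5912) = 2.5912
  grad(y) = 18.0944, v = y - alpha*grad = 1.8222
  prox(v) = soft_thresh(1.8222, 0.0395) = 1.7827
Iteration 2: beta = 0.3333, y = 1.7827 + 0.3333*(1.7827 - 2.5912) = 1.5132
  grad(y) = 5.1578, v = y - alpha*grad = 1.2939
  prox(v) = soft_thresh(1.2939, 0.0395) = 1.2544
Iteration 3: beta = 0.5, y = 1.2544 + 0.5*(1.2544 - 1.7827) = 0.9903
  grad(y) = -1.1164, v = y - alpha*grad = 1.0377
  prox(v) = soft_thresh(1.0377, 0.0395) = 0.9982
Iteration 4: beta = 0.6, y = 0.9982 + 0.6*(0.9982 - 1.2544) = 0.8445
  grad(y) = -2.866, v = y - alpha*grad = 0.9663
  prox(v) = soft_thresh(0.9663, 0.0395) = 0.9268
f(x_4) = 6*0.9268^2 - 13*0.9268 + 0.93*|0.9268| = -6.0327


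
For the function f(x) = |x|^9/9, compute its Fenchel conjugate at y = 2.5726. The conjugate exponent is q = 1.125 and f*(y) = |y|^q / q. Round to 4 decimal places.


The conjugate exponent q satisfies 1/p + 1/q = 1.
p = 9, so q = 9/(9 - 1) = 1.125
|y|^q = 2.5726^1.125 = 2.8951
f*(2.5726) = 2.8951 / 1.125 = 2.5735


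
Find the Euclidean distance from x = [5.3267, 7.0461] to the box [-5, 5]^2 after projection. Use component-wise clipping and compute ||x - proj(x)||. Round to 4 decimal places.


Project each component onto [-5, 5].
clip(5.3267) = 5.0, clip(7.0461) = 5.0
Projection = [5.0, 5.0]
Squared diffs: [0.1067, 4.1865]
Distance = sqrt(4.2932) = 2.072


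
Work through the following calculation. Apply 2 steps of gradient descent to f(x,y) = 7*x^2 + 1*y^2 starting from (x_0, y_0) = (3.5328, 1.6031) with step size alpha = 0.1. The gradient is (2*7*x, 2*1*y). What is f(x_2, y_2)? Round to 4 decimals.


Gradient descent on f(x,y) = 7*x^2 + 1*y^2.
Starting point: (3.5328, 1.6031), alpha = 0.1
Step 1: grad_x = 2*7*3.5328 = 49.4592, grad_y = 2*1*1.6031 = 3.2062
  x_1 = 3.5328 - 0.1*49.4592 = -1.4131
  y_1 = 1.6031 - 0.1*3.2062 = 1.2825
Step 2: grad_x = 2*7*-1.4131 = -19.7837, grad_y = 2*1*1.2825 = 2.565
  x_2 = -1.4131 - 0.1*-19.7837 = 0.5652
  y_2 = 1.2825 - 0.1*2.565 = 1.026
f(0.5652, 1.026) = 7*0.5652^2 + 1*1.026^2 = 3.2892


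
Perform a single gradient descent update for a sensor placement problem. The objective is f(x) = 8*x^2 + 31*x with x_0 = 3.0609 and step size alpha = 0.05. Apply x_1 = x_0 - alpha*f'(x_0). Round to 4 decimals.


We compute the gradient at x_0 and apply the update.
f'(x) = 16*x + 31
f'(3.0609) = 16*3.0609 + 31 = 79.9744
x_1 = 3.0609 - 0.05*79.9744 = -0.9378


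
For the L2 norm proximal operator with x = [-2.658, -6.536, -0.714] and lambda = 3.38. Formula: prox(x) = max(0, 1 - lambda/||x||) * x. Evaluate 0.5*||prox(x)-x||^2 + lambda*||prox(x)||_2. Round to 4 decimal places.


Step 1: Compute ||x||.
||x|| = 7.0918
Step 2: Compute scaling factor.
scale = max(0, 1 - 3.38/7.0918) = 0.5234
Step 3: prox(x) = [-1.3912, -3.4209, -0.3737]
||prox(x)|| = 3.7118
Step 4: Proximal objective.
0.5*||prox-x||^2 = 5.7122
lambda*||prox|| = 12.5459
Total = 18.2582


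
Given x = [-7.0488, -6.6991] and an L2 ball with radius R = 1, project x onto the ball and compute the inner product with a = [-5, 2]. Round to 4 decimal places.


Step 1: Compute ||x|| (intermediates to 6 decimals).
||x|| = sqrt((-7.0488)^2 + (-6.6991)^2) = 9.724378
Step 2: Project.
Since ||x|| > R, scale = R/||x|| = 1/9.724378 = 0.102834, proj(x) = scale * x
proj(x) = [-0.724856, -0.688895]
Step 3: Dot product.
a^T * proj(x) = -5*(-0.724856) + 2*(-0.688895) = 2.2465


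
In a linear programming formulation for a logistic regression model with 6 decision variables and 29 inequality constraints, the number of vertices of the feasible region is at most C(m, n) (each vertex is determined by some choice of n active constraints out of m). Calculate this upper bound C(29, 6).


Each vertex corresponds to some choice of n active constraints out of m, so the number of vertices is at most C(m, n) = m! / (n!(m-n)!).
m = 29, n = 6
Numerator: 29 * 28 * 27 * 26 * 25 * 24
Denominator: 6! = 720
C(29, 6) = 475020


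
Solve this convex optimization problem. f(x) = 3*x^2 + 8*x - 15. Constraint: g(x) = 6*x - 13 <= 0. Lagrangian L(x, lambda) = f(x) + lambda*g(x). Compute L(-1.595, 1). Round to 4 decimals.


Step 1: Evaluate f(x).
f(-1.595) = 3*(-1.595)^2 + 8*(-1.595) - 15 = -20.1279
Step 2: Evaluate g(x).
g(-1.595) = 6*-1.595 - 13 = -22.57
Step 3: Compute Lagrangian.
L = -20.1279 + 1*-22.57 = -42.6979


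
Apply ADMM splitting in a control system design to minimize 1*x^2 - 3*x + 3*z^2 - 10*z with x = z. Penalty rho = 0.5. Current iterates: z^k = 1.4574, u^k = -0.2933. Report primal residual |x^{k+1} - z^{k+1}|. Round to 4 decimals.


ADMM iteration with rho = 0.5, z^k = 1.4574, u^k = -0.2933
Step 1: x-update.
Minimize 1*x^2 - 3*x + (0.5/2)*(x - 1.4574 - 0.2933)^2
FOC: (2*1 + 0.5)*x = 3 + 0.5*(1.4574 + 0.2933)
x^{k+1} = 1.5501
Step 2: z-update.
Minimize 3*z^2 - 10*z + (0.5/2)*(1.5501 - z - 0.2933)^2
FOC: (2*3 + 0.5)*z = 10 + 0.5*(1.5501 - 0.2933)
z^{k+1} = 1.6351
Step 3: u-update.
u^{k+1} = -0.2933 + 1.5501 - 1.6351 = -0.3783
Step 4: Primal residual = |1.5501 - 1.6351| = 0.085
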